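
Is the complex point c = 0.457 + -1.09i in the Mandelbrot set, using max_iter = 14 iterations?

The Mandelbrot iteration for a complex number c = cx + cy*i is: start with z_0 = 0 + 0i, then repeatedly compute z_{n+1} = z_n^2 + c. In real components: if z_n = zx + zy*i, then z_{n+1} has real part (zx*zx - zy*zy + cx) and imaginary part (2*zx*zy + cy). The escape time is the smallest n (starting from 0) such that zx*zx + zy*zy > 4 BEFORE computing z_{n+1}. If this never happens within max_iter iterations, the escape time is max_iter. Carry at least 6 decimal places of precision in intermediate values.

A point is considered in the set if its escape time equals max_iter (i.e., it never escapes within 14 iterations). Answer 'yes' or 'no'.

Answer: no

Derivation:
z_0 = 0 + 0i, c = 0.4570 + -1.0900i
Iter 1: z = 0.4570 + -1.0900i, |z|^2 = 1.3969
Iter 2: z = -0.5223 + -2.0863i, |z|^2 = 4.6252
Escaped at iteration 2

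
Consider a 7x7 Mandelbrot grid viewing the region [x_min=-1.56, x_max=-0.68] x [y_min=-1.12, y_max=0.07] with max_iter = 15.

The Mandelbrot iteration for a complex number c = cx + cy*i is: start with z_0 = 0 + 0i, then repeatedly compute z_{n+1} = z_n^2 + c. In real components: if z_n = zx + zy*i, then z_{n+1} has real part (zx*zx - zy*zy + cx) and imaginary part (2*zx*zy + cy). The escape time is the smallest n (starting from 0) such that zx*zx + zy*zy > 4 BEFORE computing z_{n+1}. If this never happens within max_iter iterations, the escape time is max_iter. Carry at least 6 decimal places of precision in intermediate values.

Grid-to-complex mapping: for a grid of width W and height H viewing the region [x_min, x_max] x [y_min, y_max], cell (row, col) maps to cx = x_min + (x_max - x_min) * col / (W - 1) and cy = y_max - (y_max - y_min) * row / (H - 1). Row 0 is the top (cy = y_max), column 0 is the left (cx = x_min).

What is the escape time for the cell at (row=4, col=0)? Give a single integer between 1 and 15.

z_0 = 0 + 0i, c = -1.5600 + -0.7233i
Iter 1: z = -1.5600 + -0.7233i, |z|^2 = 2.9568
Iter 2: z = 0.3504 + 1.5335i, |z|^2 = 2.4743
Iter 3: z = -3.7887 + 0.3513i, |z|^2 = 14.4780
Escaped at iteration 3

Answer: 3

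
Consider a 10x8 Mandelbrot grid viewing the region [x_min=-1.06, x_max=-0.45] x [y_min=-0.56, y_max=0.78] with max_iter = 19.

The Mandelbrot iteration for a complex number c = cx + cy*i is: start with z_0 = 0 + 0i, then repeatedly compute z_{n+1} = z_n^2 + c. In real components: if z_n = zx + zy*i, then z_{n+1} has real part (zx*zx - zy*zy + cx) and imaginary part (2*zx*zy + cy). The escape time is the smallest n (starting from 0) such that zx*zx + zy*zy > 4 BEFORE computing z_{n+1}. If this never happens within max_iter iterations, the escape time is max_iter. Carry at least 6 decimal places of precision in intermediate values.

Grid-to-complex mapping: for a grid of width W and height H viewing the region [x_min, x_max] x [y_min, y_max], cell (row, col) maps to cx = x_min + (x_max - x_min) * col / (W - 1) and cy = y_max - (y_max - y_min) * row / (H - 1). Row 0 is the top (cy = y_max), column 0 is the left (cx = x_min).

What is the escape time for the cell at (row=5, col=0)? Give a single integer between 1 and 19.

z_0 = 0 + 0i, c = -1.0600 + -0.1771i
Iter 1: z = -1.0600 + -0.1771i, |z|^2 = 1.1550
Iter 2: z = 0.0322 + 0.1984i, |z|^2 = 0.0404
Iter 3: z = -1.0983 + -0.1644i, |z|^2 = 1.2333
Iter 4: z = 0.1193 + 0.1839i, |z|^2 = 0.0481
Iter 5: z = -1.0796 + -0.1333i, |z|^2 = 1.1833
Iter 6: z = 0.0877 + 0.1106i, |z|^2 = 0.0199
Iter 7: z = -1.0645 + -0.1577i, |z|^2 = 1.1581
Iter 8: z = 0.0484 + 0.1587i, |z|^2 = 0.0275
Iter 9: z = -1.0828 + -0.1618i, |z|^2 = 1.1987
Iter 10: z = 0.0864 + 0.1733i, |z|^2 = 0.0375
Iter 11: z = -1.0826 + -0.1472i, |z|^2 = 1.1936
Iter 12: z = 0.0903 + 0.1416i, |z|^2 = 0.0282
Iter 13: z = -1.0719 + -0.1516i, |z|^2 = 1.1719
Iter 14: z = 0.0660 + 0.1478i, |z|^2 = 0.0262
Iter 15: z = -1.0775 + -0.1576i, |z|^2 = 1.1858
Iter 16: z = 0.0761 + 0.1626i, |z|^2 = 0.0322
Iter 17: z = -1.0806 + -0.1524i, |z|^2 = 1.1910
Iter 18: z = 0.0845 + 0.1522i, |z|^2 = 0.0303

Answer: 19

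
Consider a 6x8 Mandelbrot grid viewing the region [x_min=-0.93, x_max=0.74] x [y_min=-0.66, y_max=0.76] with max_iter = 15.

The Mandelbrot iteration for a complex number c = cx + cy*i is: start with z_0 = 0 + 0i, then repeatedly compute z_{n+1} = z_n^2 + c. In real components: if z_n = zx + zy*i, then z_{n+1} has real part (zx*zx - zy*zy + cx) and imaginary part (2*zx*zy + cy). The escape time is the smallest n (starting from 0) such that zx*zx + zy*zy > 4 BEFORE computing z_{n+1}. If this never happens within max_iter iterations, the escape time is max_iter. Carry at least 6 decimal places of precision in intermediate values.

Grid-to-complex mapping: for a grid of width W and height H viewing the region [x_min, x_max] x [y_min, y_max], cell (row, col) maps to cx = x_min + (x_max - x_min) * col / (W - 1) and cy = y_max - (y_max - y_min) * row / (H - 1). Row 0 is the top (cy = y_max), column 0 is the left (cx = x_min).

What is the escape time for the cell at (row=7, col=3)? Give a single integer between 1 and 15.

z_0 = 0 + 0i, c = 0.0720 + -0.6600i
Iter 1: z = 0.0720 + -0.6600i, |z|^2 = 0.4408
Iter 2: z = -0.3584 + -0.7550i, |z|^2 = 0.6985
Iter 3: z = -0.3696 + -0.1188i, |z|^2 = 0.1507
Iter 4: z = 0.1945 + -0.5722i, |z|^2 = 0.3653
Iter 5: z = -0.2176 + -0.8826i, |z|^2 = 0.8263
Iter 6: z = -0.6597 + -0.2759i, |z|^2 = 0.5113
Iter 7: z = 0.4310 + -0.2960i, |z|^2 = 0.2734
Iter 8: z = 0.1702 + -0.9151i, |z|^2 = 0.8664
Iter 9: z = -0.7365 + -0.9715i, |z|^2 = 1.4862
Iter 10: z = -0.3293 + 0.7710i, |z|^2 = 0.7028
Iter 11: z = -0.4140 + -1.1677i, |z|^2 = 1.5350
Iter 12: z = -1.1202 + 0.3069i, |z|^2 = 1.3490
Iter 13: z = 1.2326 + -1.3475i, |z|^2 = 3.3350
Iter 14: z = -0.2243 + -3.9819i, |z|^2 = 15.9055
Escaped at iteration 14

Answer: 14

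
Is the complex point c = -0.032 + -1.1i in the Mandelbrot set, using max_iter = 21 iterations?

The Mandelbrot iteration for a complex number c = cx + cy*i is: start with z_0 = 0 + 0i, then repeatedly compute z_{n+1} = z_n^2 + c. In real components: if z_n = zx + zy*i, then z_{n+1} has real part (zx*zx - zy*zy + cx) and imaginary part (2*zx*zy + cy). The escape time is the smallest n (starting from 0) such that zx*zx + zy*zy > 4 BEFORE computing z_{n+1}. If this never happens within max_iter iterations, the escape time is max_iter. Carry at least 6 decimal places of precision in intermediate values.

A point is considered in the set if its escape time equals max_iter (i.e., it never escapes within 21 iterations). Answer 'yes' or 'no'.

z_0 = 0 + 0i, c = -0.0320 + -1.1000i
Iter 1: z = -0.0320 + -1.1000i, |z|^2 = 1.2110
Iter 2: z = -1.2410 + -1.0296i, |z|^2 = 2.6001
Iter 3: z = 0.4479 + 1.4554i, |z|^2 = 2.3189
Iter 4: z = -1.9496 + 0.2039i, |z|^2 = 3.8425
Iter 5: z = 3.7273 + -1.8950i, |z|^2 = 17.4840
Escaped at iteration 5

Answer: no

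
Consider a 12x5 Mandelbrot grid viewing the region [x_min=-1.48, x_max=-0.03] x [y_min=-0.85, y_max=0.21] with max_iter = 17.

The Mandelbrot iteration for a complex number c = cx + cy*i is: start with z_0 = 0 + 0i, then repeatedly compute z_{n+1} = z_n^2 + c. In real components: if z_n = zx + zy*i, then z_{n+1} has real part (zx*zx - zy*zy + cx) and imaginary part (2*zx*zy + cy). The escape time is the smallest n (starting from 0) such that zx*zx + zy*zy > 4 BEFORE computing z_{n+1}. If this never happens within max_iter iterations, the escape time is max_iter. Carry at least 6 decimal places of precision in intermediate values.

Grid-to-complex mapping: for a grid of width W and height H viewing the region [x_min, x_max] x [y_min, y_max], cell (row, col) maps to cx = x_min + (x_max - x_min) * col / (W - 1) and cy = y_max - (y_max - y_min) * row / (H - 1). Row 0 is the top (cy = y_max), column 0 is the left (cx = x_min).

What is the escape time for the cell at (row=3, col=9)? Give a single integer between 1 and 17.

z_0 = 0 + 0i, c = -0.2936 + -0.5850i
Iter 1: z = -0.2936 + -0.5850i, |z|^2 = 0.4284
Iter 2: z = -0.5496 + -0.2414i, |z|^2 = 0.3604
Iter 3: z = -0.0498 + -0.3196i, |z|^2 = 0.1046
Iter 4: z = -0.3933 + -0.5532i, |z|^2 = 0.4607
Iter 5: z = -0.4449 + -0.1499i, |z|^2 = 0.2204
Iter 6: z = -0.1181 + -0.4516i, |z|^2 = 0.2179
Iter 7: z = -0.4836 + -0.4783i, |z|^2 = 0.4627
Iter 8: z = -0.2885 + -0.1224i, |z|^2 = 0.0982
Iter 9: z = -0.2254 + -0.5144i, |z|^2 = 0.3154
Iter 10: z = -0.5074 + -0.3531i, |z|^2 = 0.3822
Iter 11: z = -0.1608 + -0.2266i, |z|^2 = 0.0772
Iter 12: z = -0.3191 + -0.5121i, |z|^2 = 0.3641
Iter 13: z = -0.4541 + -0.2582i, |z|^2 = 0.2728
Iter 14: z = -0.1541 + -0.3506i, |z|^2 = 0.1466
Iter 15: z = -0.3928 + -0.4769i, |z|^2 = 0.3817
Iter 16: z = -0.3668 + -0.2103i, |z|^2 = 0.1788

Answer: 17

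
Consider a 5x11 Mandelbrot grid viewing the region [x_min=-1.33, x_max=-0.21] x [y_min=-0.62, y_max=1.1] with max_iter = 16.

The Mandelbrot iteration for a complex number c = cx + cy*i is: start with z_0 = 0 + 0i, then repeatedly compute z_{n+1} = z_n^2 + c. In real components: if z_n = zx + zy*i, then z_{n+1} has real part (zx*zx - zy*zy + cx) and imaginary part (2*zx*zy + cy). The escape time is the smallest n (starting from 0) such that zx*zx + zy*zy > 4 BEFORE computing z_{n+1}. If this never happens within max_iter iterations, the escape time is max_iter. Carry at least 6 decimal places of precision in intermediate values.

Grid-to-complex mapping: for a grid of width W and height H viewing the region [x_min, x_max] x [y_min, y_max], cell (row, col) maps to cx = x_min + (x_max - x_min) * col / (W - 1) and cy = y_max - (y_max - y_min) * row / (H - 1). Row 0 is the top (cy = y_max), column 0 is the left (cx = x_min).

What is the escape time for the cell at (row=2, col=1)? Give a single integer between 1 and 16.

Answer: 3

Derivation:
z_0 = 0 + 0i, c = -1.0500 + 0.7560i
Iter 1: z = -1.0500 + 0.7560i, |z|^2 = 1.6740
Iter 2: z = -0.5190 + -0.8316i, |z|^2 = 0.9610
Iter 3: z = -1.4722 + 1.6193i, |z|^2 = 4.7893
Escaped at iteration 3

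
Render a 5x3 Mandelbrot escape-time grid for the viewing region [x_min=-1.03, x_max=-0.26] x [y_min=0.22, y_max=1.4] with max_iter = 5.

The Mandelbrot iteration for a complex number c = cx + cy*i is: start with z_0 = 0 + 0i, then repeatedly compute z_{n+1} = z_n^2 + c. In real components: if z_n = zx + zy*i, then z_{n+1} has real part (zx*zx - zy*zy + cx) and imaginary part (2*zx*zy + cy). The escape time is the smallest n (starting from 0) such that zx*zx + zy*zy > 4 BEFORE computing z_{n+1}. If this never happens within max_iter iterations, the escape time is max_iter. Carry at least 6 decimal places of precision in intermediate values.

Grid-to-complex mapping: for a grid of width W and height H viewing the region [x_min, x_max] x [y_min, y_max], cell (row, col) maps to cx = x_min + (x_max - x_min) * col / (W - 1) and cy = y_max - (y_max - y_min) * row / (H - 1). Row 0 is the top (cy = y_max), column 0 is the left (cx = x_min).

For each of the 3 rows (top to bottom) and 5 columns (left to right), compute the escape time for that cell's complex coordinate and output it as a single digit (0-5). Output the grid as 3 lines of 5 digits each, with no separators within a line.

Answer: 22222
34455
55555

Derivation:
(row=0, col=0): c = -1.0300 + 1.4000i → escape time 2
(row=0, col=1): c = -0.8375 + 1.4000i → escape time 2
(row=0, col=2): c = -0.6450 + 1.4000i → escape time 2
(row=0, col=3): c = -0.4525 + 1.4000i → escape time 2
(row=0, col=4): c = -0.2600 + 1.4000i → escape time 2
(row=1, col=0): c = -1.0300 + 0.8100i → escape time 3
(row=1, col=1): c = -0.8375 + 0.8100i → escape time 4
(row=1, col=2): c = -0.6450 + 0.8100i → escape time 4
(row=1, col=3): c = -0.4525 + 0.8100i → escape time 5
(row=1, col=4): c = -0.2600 + 0.8100i → escape time 5
(row=2, col=0): c = -1.0300 + 0.2200i → escape time 5
(row=2, col=1): c = -0.8375 + 0.2200i → escape time 5
(row=2, col=2): c = -0.6450 + 0.2200i → escape time 5
(row=2, col=3): c = -0.4525 + 0.2200i → escape time 5
(row=2, col=4): c = -0.2600 + 0.2200i → escape time 5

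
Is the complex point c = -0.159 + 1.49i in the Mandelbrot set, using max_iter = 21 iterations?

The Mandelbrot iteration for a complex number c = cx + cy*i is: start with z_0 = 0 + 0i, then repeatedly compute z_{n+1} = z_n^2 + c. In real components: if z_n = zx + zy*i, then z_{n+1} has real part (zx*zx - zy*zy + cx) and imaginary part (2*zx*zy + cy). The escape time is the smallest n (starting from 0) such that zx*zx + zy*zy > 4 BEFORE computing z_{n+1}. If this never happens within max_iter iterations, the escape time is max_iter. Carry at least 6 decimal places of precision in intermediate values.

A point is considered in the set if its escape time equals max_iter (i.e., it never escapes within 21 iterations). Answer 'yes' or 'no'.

Answer: no

Derivation:
z_0 = 0 + 0i, c = -0.1590 + 1.4900i
Iter 1: z = -0.1590 + 1.4900i, |z|^2 = 2.2454
Iter 2: z = -2.3538 + 1.0162i, |z|^2 = 6.5731
Escaped at iteration 2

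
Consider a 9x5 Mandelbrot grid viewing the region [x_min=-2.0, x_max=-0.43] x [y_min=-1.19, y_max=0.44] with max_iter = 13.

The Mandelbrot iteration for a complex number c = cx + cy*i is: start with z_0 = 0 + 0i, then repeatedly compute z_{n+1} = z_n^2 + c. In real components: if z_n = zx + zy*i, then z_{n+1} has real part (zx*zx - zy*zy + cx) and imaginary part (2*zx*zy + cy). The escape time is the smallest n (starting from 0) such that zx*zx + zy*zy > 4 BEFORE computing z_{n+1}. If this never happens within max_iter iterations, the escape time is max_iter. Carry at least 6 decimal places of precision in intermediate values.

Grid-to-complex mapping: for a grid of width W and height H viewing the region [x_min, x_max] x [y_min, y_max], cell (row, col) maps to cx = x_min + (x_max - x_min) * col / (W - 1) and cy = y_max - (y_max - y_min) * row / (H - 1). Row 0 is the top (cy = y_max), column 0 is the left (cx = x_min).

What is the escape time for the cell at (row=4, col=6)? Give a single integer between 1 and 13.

Answer: 3

Derivation:
z_0 = 0 + 0i, c = -0.8225 + -1.1900i
Iter 1: z = -0.8225 + -1.1900i, |z|^2 = 2.0926
Iter 2: z = -1.5621 + 0.7675i, |z|^2 = 3.0293
Iter 3: z = 1.0285 + -3.5880i, |z|^2 = 13.9313
Escaped at iteration 3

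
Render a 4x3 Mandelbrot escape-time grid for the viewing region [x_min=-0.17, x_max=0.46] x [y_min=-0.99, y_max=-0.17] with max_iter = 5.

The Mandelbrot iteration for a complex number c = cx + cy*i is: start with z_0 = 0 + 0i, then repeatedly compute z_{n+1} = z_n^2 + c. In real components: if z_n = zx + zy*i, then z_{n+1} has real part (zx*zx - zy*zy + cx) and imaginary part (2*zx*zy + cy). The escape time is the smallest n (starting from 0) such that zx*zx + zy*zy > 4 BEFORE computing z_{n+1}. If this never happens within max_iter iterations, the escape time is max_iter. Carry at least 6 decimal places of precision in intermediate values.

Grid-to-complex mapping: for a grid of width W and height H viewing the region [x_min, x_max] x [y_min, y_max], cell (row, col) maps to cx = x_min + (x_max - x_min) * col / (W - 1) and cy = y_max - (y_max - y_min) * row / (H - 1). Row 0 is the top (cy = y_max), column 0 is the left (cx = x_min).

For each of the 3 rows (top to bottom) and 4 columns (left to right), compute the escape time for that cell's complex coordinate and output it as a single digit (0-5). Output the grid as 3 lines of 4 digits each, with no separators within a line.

(row=0, col=0): c = -0.1700 + -0.1700i → escape time 5
(row=0, col=1): c = 0.0400 + -0.1700i → escape time 5
(row=0, col=2): c = 0.2500 + -0.1700i → escape time 5
(row=0, col=3): c = 0.4600 + -0.1700i → escape time 5
(row=1, col=0): c = -0.1700 + -0.5800i → escape time 5
(row=1, col=1): c = 0.0400 + -0.5800i → escape time 5
(row=1, col=2): c = 0.2500 + -0.5800i → escape time 5
(row=1, col=3): c = 0.4600 + -0.5800i → escape time 5
(row=2, col=0): c = -0.1700 + -0.9900i → escape time 5
(row=2, col=1): c = 0.0400 + -0.9900i → escape time 5
(row=2, col=2): c = 0.2500 + -0.9900i → escape time 4
(row=2, col=3): c = 0.4600 + -0.9900i → escape time 3

Answer: 5555
5555
5543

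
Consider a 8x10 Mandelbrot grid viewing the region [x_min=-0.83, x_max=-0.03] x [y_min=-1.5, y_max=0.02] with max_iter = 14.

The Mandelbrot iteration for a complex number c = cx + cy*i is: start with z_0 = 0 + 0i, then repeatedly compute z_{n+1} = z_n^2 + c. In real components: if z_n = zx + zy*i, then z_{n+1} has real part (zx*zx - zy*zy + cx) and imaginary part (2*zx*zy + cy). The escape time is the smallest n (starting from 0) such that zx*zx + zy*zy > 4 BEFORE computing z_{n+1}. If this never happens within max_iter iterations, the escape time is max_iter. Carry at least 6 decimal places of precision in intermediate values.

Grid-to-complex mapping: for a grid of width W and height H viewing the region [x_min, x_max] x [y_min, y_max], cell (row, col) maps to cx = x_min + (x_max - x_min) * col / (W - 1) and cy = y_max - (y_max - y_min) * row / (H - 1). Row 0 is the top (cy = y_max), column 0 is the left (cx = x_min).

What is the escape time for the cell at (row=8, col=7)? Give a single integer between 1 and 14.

z_0 = 0 + 0i, c = -0.0300 + -1.3311i
Iter 1: z = -0.0300 + -1.3311i, |z|^2 = 1.7728
Iter 2: z = -1.8010 + -1.2512i, |z|^2 = 4.8091
Escaped at iteration 2

Answer: 2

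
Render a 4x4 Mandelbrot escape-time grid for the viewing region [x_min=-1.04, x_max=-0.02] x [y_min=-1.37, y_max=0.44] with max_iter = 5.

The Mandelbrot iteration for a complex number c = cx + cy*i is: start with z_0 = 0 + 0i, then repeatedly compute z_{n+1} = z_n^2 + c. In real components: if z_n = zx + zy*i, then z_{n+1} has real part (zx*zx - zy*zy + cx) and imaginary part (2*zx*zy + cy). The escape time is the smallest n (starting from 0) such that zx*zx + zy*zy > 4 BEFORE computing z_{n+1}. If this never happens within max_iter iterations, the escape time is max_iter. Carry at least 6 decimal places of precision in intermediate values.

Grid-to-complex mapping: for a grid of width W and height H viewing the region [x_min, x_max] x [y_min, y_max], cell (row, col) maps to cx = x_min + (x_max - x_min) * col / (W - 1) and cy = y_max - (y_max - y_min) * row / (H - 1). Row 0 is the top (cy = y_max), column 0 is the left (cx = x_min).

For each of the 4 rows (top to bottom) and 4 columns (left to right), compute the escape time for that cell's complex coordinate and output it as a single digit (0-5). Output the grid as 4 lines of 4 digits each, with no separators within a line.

Answer: 5555
5555
3455
2222

Derivation:
(row=0, col=0): c = -1.0400 + 0.4400i → escape time 5
(row=0, col=1): c = -0.7000 + 0.4400i → escape time 5
(row=0, col=2): c = -0.3600 + 0.4400i → escape time 5
(row=0, col=3): c = -0.0200 + 0.4400i → escape time 5
(row=1, col=0): c = -1.0400 + -0.1633i → escape time 5
(row=1, col=1): c = -0.7000 + -0.1633i → escape time 5
(row=1, col=2): c = -0.3600 + -0.1633i → escape time 5
(row=1, col=3): c = -0.0200 + -0.1633i → escape time 5
(row=2, col=0): c = -1.0400 + -0.7667i → escape time 3
(row=2, col=1): c = -0.7000 + -0.7667i → escape time 4
(row=2, col=2): c = -0.3600 + -0.7667i → escape time 5
(row=2, col=3): c = -0.0200 + -0.7667i → escape time 5
(row=3, col=0): c = -1.0400 + -1.3700i → escape time 2
(row=3, col=1): c = -0.7000 + -1.3700i → escape time 2
(row=3, col=2): c = -0.3600 + -1.3700i → escape time 2
(row=3, col=3): c = -0.0200 + -1.3700i → escape time 2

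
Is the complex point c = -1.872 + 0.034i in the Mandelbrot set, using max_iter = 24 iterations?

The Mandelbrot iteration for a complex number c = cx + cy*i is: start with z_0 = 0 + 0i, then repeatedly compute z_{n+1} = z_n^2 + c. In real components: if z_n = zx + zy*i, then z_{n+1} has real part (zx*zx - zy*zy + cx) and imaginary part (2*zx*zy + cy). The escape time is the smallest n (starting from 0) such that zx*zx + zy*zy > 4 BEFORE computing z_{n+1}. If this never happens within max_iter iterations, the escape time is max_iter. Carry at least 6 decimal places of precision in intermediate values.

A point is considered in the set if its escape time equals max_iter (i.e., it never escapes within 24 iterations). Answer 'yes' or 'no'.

Answer: no

Derivation:
z_0 = 0 + 0i, c = -1.8720 + 0.0340i
Iter 1: z = -1.8720 + 0.0340i, |z|^2 = 3.5055
Iter 2: z = 1.6312 + -0.0933i, |z|^2 = 2.6696
Iter 3: z = 0.7802 + -0.2704i, |z|^2 = 0.6818
Iter 4: z = -1.3364 + -0.3879i, |z|^2 = 1.9364
Iter 5: z = -0.2365 + 1.0707i, |z|^2 = 1.2024
Iter 6: z = -2.9626 + -0.4725i, |z|^2 = 9.0000
Escaped at iteration 6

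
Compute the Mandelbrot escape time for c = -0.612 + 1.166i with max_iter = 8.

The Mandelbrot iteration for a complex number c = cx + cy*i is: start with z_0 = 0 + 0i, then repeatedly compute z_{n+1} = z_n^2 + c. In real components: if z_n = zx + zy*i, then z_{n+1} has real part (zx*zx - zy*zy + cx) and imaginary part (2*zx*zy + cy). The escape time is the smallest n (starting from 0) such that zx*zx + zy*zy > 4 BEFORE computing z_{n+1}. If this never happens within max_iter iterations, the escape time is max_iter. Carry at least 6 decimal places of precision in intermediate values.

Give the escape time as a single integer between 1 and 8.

Answer: 3

Derivation:
z_0 = 0 + 0i, c = -0.6120 + 1.1660i
Iter 1: z = -0.6120 + 1.1660i, |z|^2 = 1.7341
Iter 2: z = -1.5970 + -0.2612i, |z|^2 = 2.6187
Iter 3: z = 1.8702 + 2.0002i, |z|^2 = 7.4987
Escaped at iteration 3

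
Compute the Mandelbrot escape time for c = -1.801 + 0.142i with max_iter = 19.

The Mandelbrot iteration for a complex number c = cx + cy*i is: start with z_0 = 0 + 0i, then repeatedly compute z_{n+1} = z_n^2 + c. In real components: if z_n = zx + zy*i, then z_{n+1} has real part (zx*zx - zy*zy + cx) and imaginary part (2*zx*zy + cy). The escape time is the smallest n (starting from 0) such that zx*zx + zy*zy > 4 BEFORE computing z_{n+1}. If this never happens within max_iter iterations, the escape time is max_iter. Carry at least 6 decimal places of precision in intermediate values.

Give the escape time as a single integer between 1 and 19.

z_0 = 0 + 0i, c = -1.8010 + 0.1420i
Iter 1: z = -1.8010 + 0.1420i, |z|^2 = 3.2638
Iter 2: z = 1.4224 + -0.3695i, |z|^2 = 2.1598
Iter 3: z = 0.0858 + -0.9091i, |z|^2 = 0.8339
Iter 4: z = -2.6202 + -0.0140i, |z|^2 = 6.8655
Escaped at iteration 4

Answer: 4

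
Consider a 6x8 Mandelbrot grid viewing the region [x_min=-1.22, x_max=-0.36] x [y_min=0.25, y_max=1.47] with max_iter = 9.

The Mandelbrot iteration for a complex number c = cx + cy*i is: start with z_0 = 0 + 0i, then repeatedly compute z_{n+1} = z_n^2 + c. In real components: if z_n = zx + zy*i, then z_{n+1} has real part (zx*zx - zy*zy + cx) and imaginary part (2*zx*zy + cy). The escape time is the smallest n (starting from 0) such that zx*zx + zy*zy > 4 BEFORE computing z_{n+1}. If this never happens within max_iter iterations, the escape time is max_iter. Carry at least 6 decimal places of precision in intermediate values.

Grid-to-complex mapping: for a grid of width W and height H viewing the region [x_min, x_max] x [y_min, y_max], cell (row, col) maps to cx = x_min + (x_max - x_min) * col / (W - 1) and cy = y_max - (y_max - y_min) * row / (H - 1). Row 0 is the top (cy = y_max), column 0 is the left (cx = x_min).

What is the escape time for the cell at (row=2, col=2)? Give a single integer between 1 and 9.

z_0 = 0 + 0i, c = -0.8760 + 1.1214i
Iter 1: z = -0.8760 + 1.1214i, |z|^2 = 2.0250
Iter 2: z = -1.3662 + -0.8433i, |z|^2 = 2.5778
Iter 3: z = 0.2794 + 3.4257i, |z|^2 = 11.8138
Escaped at iteration 3

Answer: 3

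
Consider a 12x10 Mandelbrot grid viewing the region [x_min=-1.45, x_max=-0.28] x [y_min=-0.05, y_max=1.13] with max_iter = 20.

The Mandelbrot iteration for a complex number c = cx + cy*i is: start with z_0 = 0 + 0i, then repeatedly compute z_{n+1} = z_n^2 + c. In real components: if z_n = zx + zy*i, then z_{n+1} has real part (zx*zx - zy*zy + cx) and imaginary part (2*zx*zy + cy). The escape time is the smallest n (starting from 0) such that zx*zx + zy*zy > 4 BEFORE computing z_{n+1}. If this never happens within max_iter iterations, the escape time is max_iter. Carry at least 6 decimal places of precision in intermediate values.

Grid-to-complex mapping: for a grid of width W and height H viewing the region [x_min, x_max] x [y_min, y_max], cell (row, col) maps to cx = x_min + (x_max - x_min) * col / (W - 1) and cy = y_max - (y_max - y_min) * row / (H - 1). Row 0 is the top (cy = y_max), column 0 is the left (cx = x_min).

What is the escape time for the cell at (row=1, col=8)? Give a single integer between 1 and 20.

Answer: 4

Derivation:
z_0 = 0 + 0i, c = -0.5991 + 0.9989i
Iter 1: z = -0.5991 + 0.9989i, |z|^2 = 1.3567
Iter 2: z = -1.2380 + -0.1980i, |z|^2 = 1.5717
Iter 3: z = 0.8943 + 1.4890i, |z|^2 = 3.0169
Iter 4: z = -2.0166 + 3.6621i, |z|^2 = 17.4773
Escaped at iteration 4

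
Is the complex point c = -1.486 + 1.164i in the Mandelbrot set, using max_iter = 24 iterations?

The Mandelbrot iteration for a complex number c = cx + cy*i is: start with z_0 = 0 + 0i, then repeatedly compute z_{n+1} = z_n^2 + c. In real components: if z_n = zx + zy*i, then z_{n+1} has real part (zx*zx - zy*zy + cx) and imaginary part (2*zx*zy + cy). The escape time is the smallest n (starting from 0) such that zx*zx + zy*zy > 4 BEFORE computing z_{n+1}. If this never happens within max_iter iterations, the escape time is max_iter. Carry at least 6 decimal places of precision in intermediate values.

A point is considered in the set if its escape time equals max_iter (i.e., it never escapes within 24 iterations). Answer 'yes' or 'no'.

z_0 = 0 + 0i, c = -1.4860 + 1.1640i
Iter 1: z = -1.4860 + 1.1640i, |z|^2 = 3.5631
Iter 2: z = -0.6327 + -2.2954i, |z|^2 = 5.6692
Escaped at iteration 2

Answer: no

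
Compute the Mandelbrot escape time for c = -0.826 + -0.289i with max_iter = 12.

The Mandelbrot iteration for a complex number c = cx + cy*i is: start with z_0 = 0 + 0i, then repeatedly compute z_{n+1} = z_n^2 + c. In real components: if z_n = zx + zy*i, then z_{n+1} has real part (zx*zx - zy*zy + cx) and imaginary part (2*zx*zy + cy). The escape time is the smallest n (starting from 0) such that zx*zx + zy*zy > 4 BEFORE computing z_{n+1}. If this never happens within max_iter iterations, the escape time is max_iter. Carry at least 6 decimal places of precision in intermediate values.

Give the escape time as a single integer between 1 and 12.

z_0 = 0 + 0i, c = -0.8260 + -0.2890i
Iter 1: z = -0.8260 + -0.2890i, |z|^2 = 0.7658
Iter 2: z = -0.2272 + 0.1884i, |z|^2 = 0.0871
Iter 3: z = -0.8099 + -0.3746i, |z|^2 = 0.7962
Iter 4: z = -0.3105 + 0.3178i, |z|^2 = 0.1974
Iter 5: z = -0.8306 + -0.4863i, |z|^2 = 0.9264
Iter 6: z = -0.3726 + 0.5189i, |z|^2 = 0.4081
Iter 7: z = -0.9564 + -0.6757i, |z|^2 = 1.3714
Iter 8: z = -0.3678 + 1.0036i, |z|^2 = 1.1425
Iter 9: z = -1.6979 + -1.0273i, |z|^2 = 3.9381
Iter 10: z = 1.0015 + 3.1993i, |z|^2 = 11.2388
Escaped at iteration 10

Answer: 10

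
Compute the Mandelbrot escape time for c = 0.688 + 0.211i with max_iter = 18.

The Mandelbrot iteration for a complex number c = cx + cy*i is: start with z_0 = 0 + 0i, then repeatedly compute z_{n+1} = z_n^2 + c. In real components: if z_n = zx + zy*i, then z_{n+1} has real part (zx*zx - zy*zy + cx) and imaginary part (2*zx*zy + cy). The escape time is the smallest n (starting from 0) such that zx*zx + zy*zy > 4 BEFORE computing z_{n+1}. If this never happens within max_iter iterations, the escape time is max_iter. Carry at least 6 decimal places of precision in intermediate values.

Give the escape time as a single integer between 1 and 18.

z_0 = 0 + 0i, c = 0.6880 + 0.2110i
Iter 1: z = 0.6880 + 0.2110i, |z|^2 = 0.5179
Iter 2: z = 1.1168 + 0.5013i, |z|^2 = 1.4986
Iter 3: z = 1.6840 + 1.3308i, |z|^2 = 4.6068
Escaped at iteration 3

Answer: 3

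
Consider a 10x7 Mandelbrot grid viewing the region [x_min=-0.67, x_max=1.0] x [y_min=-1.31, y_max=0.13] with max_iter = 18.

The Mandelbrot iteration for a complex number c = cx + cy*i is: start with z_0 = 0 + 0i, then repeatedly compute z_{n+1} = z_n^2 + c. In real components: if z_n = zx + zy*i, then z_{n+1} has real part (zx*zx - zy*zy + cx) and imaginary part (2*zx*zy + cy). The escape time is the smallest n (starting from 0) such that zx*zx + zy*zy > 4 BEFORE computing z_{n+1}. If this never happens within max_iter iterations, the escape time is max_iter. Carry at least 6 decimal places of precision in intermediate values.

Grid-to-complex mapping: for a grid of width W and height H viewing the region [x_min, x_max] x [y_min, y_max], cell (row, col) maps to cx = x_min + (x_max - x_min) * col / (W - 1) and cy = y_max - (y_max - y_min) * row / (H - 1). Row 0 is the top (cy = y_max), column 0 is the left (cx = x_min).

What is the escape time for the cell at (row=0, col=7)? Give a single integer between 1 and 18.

z_0 = 0 + 0i, c = 0.6289 + 0.1300i
Iter 1: z = 0.6289 + 0.1300i, |z|^2 = 0.4124
Iter 2: z = 1.0075 + 0.2935i, |z|^2 = 1.1012
Iter 3: z = 1.5578 + 0.7214i, |z|^2 = 2.9471
Iter 4: z = 2.5351 + 2.3776i, |z|^2 = 12.0799
Escaped at iteration 4

Answer: 4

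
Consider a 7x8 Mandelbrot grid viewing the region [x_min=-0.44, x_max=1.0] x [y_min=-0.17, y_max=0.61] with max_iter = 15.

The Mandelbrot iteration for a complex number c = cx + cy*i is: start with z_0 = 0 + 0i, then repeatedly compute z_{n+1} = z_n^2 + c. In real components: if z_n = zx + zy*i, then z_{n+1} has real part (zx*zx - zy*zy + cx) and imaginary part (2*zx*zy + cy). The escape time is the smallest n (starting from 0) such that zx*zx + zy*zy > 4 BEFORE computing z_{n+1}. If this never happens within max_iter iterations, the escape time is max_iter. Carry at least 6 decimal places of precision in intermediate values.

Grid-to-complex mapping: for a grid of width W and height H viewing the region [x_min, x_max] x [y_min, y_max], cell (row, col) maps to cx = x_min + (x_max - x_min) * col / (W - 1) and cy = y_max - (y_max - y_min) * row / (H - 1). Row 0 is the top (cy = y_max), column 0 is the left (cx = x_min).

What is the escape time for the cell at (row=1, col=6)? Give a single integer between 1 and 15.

Answer: 2

Derivation:
z_0 = 0 + 0i, c = 1.0000 + 0.4986i
Iter 1: z = 1.0000 + 0.4986i, |z|^2 = 1.2486
Iter 2: z = 1.7514 + 1.4957i, |z|^2 = 5.3047
Escaped at iteration 2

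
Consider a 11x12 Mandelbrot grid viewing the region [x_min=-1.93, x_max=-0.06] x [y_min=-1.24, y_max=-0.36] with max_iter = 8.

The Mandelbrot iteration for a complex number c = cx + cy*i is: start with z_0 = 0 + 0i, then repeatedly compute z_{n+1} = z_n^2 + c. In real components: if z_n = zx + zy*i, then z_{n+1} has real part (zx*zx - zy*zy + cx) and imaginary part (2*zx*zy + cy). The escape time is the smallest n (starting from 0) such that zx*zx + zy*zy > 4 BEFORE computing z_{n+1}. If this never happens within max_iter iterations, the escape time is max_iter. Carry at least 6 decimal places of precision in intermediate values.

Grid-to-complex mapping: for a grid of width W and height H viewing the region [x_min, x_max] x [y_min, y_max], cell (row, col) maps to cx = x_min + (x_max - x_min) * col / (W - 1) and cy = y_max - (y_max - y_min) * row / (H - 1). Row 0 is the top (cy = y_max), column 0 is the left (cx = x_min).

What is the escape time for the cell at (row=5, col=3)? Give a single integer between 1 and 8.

Answer: 3

Derivation:
z_0 = 0 + 0i, c = -1.3690 + -0.7600i
Iter 1: z = -1.3690 + -0.7600i, |z|^2 = 2.4518
Iter 2: z = -0.0724 + 1.3209i, |z|^2 = 1.7500
Iter 3: z = -3.1085 + -0.9514i, |z|^2 = 10.5677
Escaped at iteration 3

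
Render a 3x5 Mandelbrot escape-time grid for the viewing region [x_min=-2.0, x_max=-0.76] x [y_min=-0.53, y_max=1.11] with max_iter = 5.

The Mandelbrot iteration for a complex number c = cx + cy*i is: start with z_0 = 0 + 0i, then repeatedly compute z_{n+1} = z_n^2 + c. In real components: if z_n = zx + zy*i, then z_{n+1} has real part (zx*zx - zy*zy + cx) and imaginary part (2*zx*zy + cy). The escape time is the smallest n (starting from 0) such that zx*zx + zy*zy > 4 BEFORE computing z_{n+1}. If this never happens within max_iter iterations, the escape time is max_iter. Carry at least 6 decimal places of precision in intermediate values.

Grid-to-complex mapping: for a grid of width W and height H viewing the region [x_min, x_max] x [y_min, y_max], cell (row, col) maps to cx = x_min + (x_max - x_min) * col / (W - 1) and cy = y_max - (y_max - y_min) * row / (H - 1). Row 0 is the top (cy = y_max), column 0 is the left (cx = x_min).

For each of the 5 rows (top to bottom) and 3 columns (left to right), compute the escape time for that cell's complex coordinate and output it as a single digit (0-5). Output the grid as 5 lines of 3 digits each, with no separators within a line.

Answer: 123
134
155
155
135

Derivation:
(row=0, col=0): c = -2.0000 + 1.1100i → escape time 1
(row=0, col=1): c = -1.3800 + 1.1100i → escape time 2
(row=0, col=2): c = -0.7600 + 1.1100i → escape time 3
(row=1, col=0): c = -2.0000 + 0.7000i → escape time 1
(row=1, col=1): c = -1.3800 + 0.7000i → escape time 3
(row=1, col=2): c = -0.7600 + 0.7000i → escape time 4
(row=2, col=0): c = -2.0000 + 0.2900i → escape time 1
(row=2, col=1): c = -1.3800 + 0.2900i → escape time 5
(row=2, col=2): c = -0.7600 + 0.2900i → escape time 5
(row=3, col=0): c = -2.0000 + -0.1200i → escape time 1
(row=3, col=1): c = -1.3800 + -0.1200i → escape time 5
(row=3, col=2): c = -0.7600 + -0.1200i → escape time 5
(row=4, col=0): c = -2.0000 + -0.5300i → escape time 1
(row=4, col=1): c = -1.3800 + -0.5300i → escape time 3
(row=4, col=2): c = -0.7600 + -0.5300i → escape time 5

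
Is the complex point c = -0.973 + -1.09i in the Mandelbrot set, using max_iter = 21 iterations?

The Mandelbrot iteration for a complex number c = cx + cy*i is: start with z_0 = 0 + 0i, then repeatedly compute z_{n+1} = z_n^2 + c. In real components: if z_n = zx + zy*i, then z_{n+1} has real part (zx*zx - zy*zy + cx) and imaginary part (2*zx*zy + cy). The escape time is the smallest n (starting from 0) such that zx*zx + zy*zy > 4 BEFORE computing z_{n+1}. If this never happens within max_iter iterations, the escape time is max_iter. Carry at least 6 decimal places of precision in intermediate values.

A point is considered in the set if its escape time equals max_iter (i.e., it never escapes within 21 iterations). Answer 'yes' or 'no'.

Answer: no

Derivation:
z_0 = 0 + 0i, c = -0.9730 + -1.0900i
Iter 1: z = -0.9730 + -1.0900i, |z|^2 = 2.1348
Iter 2: z = -1.2144 + 1.0311i, |z|^2 = 2.5379
Iter 3: z = -0.5616 + -3.5944i, |z|^2 = 13.2349
Escaped at iteration 3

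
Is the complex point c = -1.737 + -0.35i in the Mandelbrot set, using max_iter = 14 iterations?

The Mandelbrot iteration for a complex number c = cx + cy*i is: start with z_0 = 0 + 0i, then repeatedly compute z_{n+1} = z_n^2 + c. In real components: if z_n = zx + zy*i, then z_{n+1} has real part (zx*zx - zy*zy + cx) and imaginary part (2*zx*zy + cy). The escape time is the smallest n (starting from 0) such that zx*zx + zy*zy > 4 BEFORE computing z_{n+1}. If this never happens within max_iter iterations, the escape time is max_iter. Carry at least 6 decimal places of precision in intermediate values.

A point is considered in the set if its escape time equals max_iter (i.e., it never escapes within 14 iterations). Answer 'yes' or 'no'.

Answer: no

Derivation:
z_0 = 0 + 0i, c = -1.7370 + -0.3500i
Iter 1: z = -1.7370 + -0.3500i, |z|^2 = 3.1397
Iter 2: z = 1.1577 + 0.8659i, |z|^2 = 2.0900
Iter 3: z = -1.1466 + 1.6549i, |z|^2 = 4.0532
Escaped at iteration 3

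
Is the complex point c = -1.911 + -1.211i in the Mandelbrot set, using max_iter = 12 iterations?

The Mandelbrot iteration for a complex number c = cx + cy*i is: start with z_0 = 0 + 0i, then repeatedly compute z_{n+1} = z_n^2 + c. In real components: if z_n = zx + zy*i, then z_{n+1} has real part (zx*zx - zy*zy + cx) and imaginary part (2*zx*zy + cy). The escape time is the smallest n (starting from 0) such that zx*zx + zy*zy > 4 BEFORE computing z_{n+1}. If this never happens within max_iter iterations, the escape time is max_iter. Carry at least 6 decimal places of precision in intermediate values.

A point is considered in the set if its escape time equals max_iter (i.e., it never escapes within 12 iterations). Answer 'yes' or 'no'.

z_0 = 0 + 0i, c = -1.9110 + -1.2110i
Iter 1: z = -1.9110 + -1.2110i, |z|^2 = 5.1184
Escaped at iteration 1

Answer: no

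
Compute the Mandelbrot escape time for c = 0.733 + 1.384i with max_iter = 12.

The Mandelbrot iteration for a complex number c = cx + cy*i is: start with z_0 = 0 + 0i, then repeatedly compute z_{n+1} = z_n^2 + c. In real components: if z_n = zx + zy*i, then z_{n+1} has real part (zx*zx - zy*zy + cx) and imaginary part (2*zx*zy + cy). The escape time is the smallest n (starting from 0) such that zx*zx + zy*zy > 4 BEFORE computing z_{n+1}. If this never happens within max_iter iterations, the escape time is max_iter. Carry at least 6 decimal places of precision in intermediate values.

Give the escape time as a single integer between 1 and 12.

z_0 = 0 + 0i, c = 0.7330 + 1.3840i
Iter 1: z = 0.7330 + 1.3840i, |z|^2 = 2.4527
Iter 2: z = -0.6452 + 3.4129i, |z|^2 = 12.0644
Escaped at iteration 2

Answer: 2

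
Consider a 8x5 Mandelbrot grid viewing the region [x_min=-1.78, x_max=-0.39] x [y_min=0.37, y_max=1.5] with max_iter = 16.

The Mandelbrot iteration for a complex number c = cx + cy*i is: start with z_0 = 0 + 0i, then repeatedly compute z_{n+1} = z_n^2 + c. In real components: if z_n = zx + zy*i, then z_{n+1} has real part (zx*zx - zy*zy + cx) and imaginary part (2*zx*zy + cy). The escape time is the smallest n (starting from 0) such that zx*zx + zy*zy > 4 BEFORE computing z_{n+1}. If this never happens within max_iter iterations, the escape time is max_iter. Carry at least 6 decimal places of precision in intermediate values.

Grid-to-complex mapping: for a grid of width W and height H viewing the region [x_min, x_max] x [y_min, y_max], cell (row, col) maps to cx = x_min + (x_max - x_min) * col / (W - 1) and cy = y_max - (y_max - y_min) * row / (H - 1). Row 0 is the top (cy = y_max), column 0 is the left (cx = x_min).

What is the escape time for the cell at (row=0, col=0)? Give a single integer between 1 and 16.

z_0 = 0 + 0i, c = -1.7800 + 1.5000i
Iter 1: z = -1.7800 + 1.5000i, |z|^2 = 5.4184
Escaped at iteration 1

Answer: 1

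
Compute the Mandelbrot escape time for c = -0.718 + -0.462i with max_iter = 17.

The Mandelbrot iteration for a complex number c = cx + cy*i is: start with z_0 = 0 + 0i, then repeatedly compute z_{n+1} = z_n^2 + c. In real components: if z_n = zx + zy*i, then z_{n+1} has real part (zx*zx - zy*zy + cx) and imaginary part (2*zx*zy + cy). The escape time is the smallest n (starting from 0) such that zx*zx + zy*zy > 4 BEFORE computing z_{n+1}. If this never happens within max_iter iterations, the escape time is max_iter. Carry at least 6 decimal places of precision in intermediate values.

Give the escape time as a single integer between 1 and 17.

z_0 = 0 + 0i, c = -0.7180 + -0.4620i
Iter 1: z = -0.7180 + -0.4620i, |z|^2 = 0.7290
Iter 2: z = -0.4159 + 0.2014i, |z|^2 = 0.2136
Iter 3: z = -0.5856 + -0.6296i, |z|^2 = 0.7393
Iter 4: z = -0.7714 + 0.2753i, |z|^2 = 0.6709
Iter 5: z = -0.1987 + -0.8868i, |z|^2 = 0.8259
Iter 6: z = -1.4649 + -0.1096i, |z|^2 = 2.1580
Iter 7: z = 1.4159 + -0.1409i, |z|^2 = 2.0247
Iter 8: z = 1.2671 + -0.8609i, |z|^2 = 2.3466
Iter 9: z = 0.1462 + -2.6437i, |z|^2 = 7.0104
Escaped at iteration 9

Answer: 9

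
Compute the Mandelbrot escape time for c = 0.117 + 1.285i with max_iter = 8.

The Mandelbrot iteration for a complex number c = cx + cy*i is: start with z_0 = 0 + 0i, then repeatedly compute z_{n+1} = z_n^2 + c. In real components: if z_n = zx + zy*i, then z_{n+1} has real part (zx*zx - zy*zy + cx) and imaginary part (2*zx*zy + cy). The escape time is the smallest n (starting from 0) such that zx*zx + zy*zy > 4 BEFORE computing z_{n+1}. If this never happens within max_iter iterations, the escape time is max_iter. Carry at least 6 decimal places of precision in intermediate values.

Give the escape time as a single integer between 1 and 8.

z_0 = 0 + 0i, c = 0.1170 + 1.2850i
Iter 1: z = 0.1170 + 1.2850i, |z|^2 = 1.6649
Iter 2: z = -1.5205 + 1.5857i, |z|^2 = 4.8264
Escaped at iteration 2

Answer: 2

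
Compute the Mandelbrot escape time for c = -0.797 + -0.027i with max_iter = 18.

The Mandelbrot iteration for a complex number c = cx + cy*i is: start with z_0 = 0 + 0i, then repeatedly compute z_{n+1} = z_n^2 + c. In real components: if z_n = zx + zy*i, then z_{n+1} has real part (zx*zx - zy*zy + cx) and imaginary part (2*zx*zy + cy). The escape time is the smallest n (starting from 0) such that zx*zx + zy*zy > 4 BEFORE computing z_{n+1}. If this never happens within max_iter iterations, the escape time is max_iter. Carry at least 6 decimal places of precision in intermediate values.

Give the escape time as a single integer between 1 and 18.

Answer: 18

Derivation:
z_0 = 0 + 0i, c = -0.7970 + -0.0270i
Iter 1: z = -0.7970 + -0.0270i, |z|^2 = 0.6359
Iter 2: z = -0.1625 + 0.0160i, |z|^2 = 0.0267
Iter 3: z = -0.7708 + -0.0322i, |z|^2 = 0.5952
Iter 4: z = -0.2038 + 0.0227i, |z|^2 = 0.0421
Iter 5: z = -0.7560 + -0.0362i, |z|^2 = 0.5728
Iter 6: z = -0.2268 + 0.0278i, |z|^2 = 0.0522
Iter 7: z = -0.7463 + -0.0396i, |z|^2 = 0.5586
Iter 8: z = -0.2416 + 0.0321i, |z|^2 = 0.0594
Iter 9: z = -0.7397 + -0.0425i, |z|^2 = 0.5489
Iter 10: z = -0.2517 + 0.0359i, |z|^2 = 0.0646
Iter 11: z = -0.7349 + -0.0451i, |z|^2 = 0.5422
Iter 12: z = -0.2589 + 0.0392i, |z|^2 = 0.0686
Iter 13: z = -0.7315 + -0.0473i, |z|^2 = 0.5374
Iter 14: z = -0.2641 + 0.0422i, |z|^2 = 0.0715
Iter 15: z = -0.7290 + -0.0493i, |z|^2 = 0.5339
Iter 16: z = -0.2680 + 0.0449i, |z|^2 = 0.0738
Iter 17: z = -0.7272 + -0.0511i, |z|^2 = 0.5314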